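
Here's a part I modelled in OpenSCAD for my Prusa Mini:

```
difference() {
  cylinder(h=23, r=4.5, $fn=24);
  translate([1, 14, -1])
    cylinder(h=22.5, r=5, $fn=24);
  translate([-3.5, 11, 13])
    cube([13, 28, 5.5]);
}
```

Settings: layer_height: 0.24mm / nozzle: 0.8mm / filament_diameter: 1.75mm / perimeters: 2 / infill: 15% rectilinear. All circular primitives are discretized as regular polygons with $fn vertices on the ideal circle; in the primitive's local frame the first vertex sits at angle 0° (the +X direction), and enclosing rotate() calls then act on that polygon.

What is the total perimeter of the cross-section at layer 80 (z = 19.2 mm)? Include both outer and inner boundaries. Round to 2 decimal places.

At z = 19.2 mm: the r=4.5 cylinder contributes a regular 24-gon of circumradius 4.5 (perimeter = 2·24·4.500·sin(180°/24) = 28.19 mm); the cylinder at (1, 14): section is a regular 24-gon, circumradius r=5 (perimeter = 2·24·5.000·sin(180°/24) = 31.33 mm); the cube at (-3.5, 11) does not reach this height (z outside [13, 18.5]); Taking the first minus the rest: starting from the r=4.5 cylinder, the r=5 cylinder at (1, 14) misses the remaining region (no effect) — boundary = 28.19 mm. Overall, the cross-section is a single solid region. Total boundary length (outer) = 28.19 mm.

28.19 mm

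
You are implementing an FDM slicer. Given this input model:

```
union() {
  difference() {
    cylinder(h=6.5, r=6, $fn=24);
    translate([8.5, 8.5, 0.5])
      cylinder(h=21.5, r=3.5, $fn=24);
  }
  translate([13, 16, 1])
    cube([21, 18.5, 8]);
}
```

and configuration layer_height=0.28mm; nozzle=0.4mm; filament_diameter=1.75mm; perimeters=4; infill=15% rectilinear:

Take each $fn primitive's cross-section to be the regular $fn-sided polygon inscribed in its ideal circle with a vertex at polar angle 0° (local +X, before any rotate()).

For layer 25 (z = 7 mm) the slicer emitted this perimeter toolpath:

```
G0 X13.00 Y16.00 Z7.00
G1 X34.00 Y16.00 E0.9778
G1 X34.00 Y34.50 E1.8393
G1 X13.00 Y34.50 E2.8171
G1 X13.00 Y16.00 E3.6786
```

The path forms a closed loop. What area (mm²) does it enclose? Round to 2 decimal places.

388.50 mm²

Apply the shoelace formula to the sequence of (X, Y) vertices; enclosed area = 388.50 mm².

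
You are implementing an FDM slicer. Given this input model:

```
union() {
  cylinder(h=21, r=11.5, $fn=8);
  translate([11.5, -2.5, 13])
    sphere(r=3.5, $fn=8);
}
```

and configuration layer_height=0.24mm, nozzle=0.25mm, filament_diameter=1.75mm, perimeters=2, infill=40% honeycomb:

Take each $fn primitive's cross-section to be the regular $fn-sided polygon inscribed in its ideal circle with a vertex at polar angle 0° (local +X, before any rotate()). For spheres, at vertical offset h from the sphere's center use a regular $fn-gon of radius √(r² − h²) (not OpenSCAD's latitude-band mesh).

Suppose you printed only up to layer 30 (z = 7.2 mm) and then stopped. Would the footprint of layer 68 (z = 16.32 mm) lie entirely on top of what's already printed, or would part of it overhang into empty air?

Compare the two slices. At z = 7.2: the cylinder: section is a regular 8-gon, circumradius r=11.5 (area = (8/2)·11.500²·sin(360°/8) = 374.06 mm²); the sphere at (11.5, -2.5) is absent (|z−center|=5.800 > r=3.5); Merging all regions: only the r=11.5 cylinder is present, so the union is just that shape — area = 374.06 mm². At z = 16.32: the cylinder: section is a regular 8-gon, circumradius r=11.5 (area = (8/2)·11.500²·sin(360°/8) = 374.06 mm²); the r=3.5 sphere at (11.5, -2.5) contributes a regular 8-gon of circumradius √(3.5²−3.32²) = 1.108 (area = (8/2)·1.108²·sin(360°/8) = 3.47 mm²); Combining (union): the regions partially overlap — summed areas 377.53 mm² minus the doubly-counted overlap 0.06 mm² gives 377.47 mm² — area = 377.47 mm². Checking containment: at z = 16.32 the cross-section extends beyond the z = 7.2 cross-section by about 3.41 mm².

part overhangs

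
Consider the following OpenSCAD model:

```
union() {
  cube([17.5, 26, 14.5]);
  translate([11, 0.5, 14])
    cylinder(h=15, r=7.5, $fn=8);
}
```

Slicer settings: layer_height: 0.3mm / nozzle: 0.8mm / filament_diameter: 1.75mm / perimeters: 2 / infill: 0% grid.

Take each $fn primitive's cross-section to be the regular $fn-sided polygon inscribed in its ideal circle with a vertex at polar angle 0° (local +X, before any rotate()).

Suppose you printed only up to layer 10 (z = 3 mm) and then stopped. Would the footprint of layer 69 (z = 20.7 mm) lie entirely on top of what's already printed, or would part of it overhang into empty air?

part overhangs

Compare the two slices. At z = 3: the cube (footprint 17.5×26) is included at this height (area 455.00 mm²); the cylinder at (11, 0.5) is not intersected at this z (z outside [14, 29]); Combining (union): only the 17.5×26 cube is present, so the union is just that shape — area = 455.00 mm². At z = 20.7: the cube is absent (z outside [0, 14.5]); the r=7.5 cylinder at (11, 0.5) gives a regular 8-gon of circumradius 7.5 (constant along its height) (area = (8/2)·7.500²·sin(360°/8) = 159.10 mm²); Merging all regions: only the r=7.5 cylinder at (11, 0.5) is present, so the union is just that shape — area = 159.10 mm². Checking containment: at z = 20.7 the cross-section extends beyond the z = 3 cross-section by about 73.81 mm².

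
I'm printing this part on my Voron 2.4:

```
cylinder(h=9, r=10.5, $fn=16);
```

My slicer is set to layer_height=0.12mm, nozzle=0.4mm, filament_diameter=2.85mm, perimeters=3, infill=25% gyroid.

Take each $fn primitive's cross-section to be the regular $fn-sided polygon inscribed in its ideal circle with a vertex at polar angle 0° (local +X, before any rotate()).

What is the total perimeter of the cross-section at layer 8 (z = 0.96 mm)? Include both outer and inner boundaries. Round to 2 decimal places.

65.55 mm

At z = 0.96 mm: the r=10.5 cylinder contributes a regular 16-gon of circumradius 10.5 (perimeter = 2·16·10.500·sin(180°/16) = 65.55 mm). Overall, the cross-section is a single solid region. Total boundary length (outer) = 65.55 mm.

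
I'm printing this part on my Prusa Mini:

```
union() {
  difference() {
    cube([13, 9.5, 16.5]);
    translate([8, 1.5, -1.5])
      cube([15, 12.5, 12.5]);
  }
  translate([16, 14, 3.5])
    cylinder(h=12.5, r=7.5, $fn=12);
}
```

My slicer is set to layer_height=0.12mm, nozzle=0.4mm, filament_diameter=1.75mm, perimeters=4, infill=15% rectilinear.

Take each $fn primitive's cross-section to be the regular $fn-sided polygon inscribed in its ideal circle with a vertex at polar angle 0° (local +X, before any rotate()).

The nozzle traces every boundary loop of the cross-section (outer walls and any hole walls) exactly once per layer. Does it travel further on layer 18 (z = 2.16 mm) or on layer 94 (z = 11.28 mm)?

layer 94 (z = 11.28 mm)

Layer 18 (z = 2.16): the cube is present — its section is the full 13×9.5 rectangle (perimeter 45.00 mm); the cube at (8, 1.5) is present — its section is the full 15×12.5 rectangle (perimeter 55.00 mm); Taking the first minus the rest: starting from the 13×9.5 cube, the 15×12.5 cube at (8, 1.5) partially overlaps it — only the 40.00 mm² overlap (of its 187.50 mm²) is removed, clipping the outline — boundary = 45.00 mm; the cylinder at (16, 14) is not intersected at this z (z outside [3.5, 16]); Taking the union: only that combined region is present, so the union is just that shape — boundary = 45.00 mm. So its perimeter = 45.00 mm. Layer 94 (z = 11.28): the cube is present — its section is the full 13×9.5 rectangle (perimeter 45.00 mm); the cube at (8, 1.5) does not reach this height (z outside [-1.5, 11]); After the difference (first − rest): none of the subtracted shapes is present at this height, so the 13×9.5 cube is unchanged — boundary = 45.00 mm; the r=7.5 cylinder at (16, 14) contributes a regular 12-gon of circumradius 7.5 (perimeter = 2·12·7.500·sin(180°/12) = 46.59 mm); Combining (union): the regions partially overlap (shared area 3.56 mm²), so the edge portions inside another operand are dropped and the merged outline is re-measured after clipping — boundary = 83.05 mm. So its perimeter = 83.05 mm. Layer 94 is larger (83.05 vs 45.00 mm).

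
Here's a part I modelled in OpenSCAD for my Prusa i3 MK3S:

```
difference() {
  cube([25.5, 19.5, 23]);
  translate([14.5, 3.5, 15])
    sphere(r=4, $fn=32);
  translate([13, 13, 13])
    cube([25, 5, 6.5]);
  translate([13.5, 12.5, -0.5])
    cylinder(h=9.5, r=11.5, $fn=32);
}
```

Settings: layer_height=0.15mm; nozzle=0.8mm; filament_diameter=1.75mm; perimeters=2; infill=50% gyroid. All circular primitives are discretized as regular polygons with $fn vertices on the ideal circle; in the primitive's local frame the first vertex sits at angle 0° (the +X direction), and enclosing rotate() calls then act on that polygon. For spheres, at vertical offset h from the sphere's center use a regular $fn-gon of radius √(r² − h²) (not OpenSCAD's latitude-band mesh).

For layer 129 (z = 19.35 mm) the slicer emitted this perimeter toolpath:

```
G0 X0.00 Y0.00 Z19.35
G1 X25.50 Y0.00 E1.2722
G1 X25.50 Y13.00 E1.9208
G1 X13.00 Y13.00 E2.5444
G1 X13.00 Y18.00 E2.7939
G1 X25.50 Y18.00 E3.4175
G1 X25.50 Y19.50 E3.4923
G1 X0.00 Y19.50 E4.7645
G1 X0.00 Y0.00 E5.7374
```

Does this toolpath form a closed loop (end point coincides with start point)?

yes

Start point (G0): (0.00, 0.00). End point (last G1): the path returns to the start — closed.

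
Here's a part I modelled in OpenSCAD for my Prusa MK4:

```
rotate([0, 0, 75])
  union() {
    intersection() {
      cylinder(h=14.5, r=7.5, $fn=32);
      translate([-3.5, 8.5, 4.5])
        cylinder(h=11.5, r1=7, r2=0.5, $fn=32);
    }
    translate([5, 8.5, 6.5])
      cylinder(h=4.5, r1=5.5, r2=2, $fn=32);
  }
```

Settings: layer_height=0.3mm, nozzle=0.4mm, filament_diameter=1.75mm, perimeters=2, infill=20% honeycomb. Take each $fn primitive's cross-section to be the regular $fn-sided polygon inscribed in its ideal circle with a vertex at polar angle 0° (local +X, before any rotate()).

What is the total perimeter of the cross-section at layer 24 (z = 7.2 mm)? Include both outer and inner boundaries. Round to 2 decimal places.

At z = 7.2 mm: the r=7.5 cylinder contributes a regular 32-gon of circumradius 7.5 (perimeter = 2·32·7.500·sin(180°/32) = 47.05 mm); the cone at (-3.5, 8.5): at t=0.235 of its height the radius interpolates to r₁+(r₂−r₁)t = 5.474, giving a regular 32-gon of that circumradius (perimeter = 2·32·5.474·sin(180°/32) = 34.34 mm); After intersecting: the cone at (-3.5, 8.5) partially overlaps the r=7.5 cylinder; clipping to the common part keeps 23.00 mm² — boundary = 19.90 mm; the cone at (5, 8.5) contributes a regular 32-gon of circumradius 4.956 (interpolated between r1=5.5 and r2=2 at t=0.156) (perimeter = 2·32·4.956·sin(180°/32) = 31.09 mm); Merging all regions: the regions partially overlap (shared area 1.84 mm²), so the edge portions inside another operand are dropped and the merged outline is re-measured after clipping — boundary = 45.20 mm; (rotated 75° about Z; rotation is an isometry so areas/perimeters/island counts are preserved). Overall, the cross-section is a single solid region. Total boundary length (outer) = 45.20 mm.

45.20 mm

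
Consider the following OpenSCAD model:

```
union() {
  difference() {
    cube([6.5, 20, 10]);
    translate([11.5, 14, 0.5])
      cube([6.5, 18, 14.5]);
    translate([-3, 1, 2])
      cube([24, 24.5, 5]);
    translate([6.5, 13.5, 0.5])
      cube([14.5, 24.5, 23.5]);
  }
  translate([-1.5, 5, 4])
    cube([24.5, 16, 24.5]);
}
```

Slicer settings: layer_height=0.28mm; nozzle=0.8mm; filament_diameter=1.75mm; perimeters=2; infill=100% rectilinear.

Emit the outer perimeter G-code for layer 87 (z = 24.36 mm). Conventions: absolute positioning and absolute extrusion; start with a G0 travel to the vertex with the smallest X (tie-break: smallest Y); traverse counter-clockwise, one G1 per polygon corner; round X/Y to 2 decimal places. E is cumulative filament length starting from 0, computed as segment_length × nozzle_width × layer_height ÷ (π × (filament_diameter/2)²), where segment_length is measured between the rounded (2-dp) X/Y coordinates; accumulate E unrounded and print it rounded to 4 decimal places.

G0 X-1.50 Y5.00 Z24.36
G1 X23.00 Y5.00 E2.2816
G1 X23.00 Y21.00 E3.7717
G1 X-1.50 Y21.00 E6.0533
G1 X-1.50 Y5.00 E7.5434

At z = 24.36 mm: the cube is absent (z outside [0, 10]); the cube at (11.5, 14) is not intersected at this z (z outside [0.5, 15]); the cube at (-3, 1) does not reach this height (z outside [2, 7]); the cube at (6.5, 13.5) is absent (z outside [0.5, 24]); Subtracting the remaining from the first: the first operand is absent here, so nothing remains; the 24.5×16 cube at (-1.5, 5) contributes its full rectangle; Taking the union: only the 24.5×16 cube at (-1.5, 5) is present, so the union is just that shape — 1 connected region. The outline is a single polygon with 4 vertices. Extrusion per mm of travel: 0.8 × 0.28 / (π × 0.875²) = 0.093128. Accumulating E over each segment gives final E = 7.5434.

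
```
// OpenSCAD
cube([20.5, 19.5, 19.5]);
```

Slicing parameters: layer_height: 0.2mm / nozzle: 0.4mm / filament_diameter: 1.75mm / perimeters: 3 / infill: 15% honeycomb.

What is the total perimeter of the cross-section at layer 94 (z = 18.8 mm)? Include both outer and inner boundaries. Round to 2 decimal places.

At z = 18.8 mm: the cube (footprint 20.5×19.5) is included at this height (perimeter 80.00 mm). Overall, the cross-section is a single solid region. Total boundary length (outer) = 80.00 mm.

80.00 mm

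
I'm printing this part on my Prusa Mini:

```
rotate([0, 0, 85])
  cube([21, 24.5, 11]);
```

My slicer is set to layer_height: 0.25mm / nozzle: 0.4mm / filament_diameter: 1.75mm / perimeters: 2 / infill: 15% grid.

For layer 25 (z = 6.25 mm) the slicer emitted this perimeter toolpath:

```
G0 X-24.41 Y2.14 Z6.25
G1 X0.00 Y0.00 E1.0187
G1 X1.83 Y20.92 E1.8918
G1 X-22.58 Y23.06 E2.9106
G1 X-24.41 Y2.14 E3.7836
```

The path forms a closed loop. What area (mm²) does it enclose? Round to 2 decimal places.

Apply the shoelace formula to the sequence of (X, Y) vertices; enclosed area = 514.57 mm².

514.57 mm²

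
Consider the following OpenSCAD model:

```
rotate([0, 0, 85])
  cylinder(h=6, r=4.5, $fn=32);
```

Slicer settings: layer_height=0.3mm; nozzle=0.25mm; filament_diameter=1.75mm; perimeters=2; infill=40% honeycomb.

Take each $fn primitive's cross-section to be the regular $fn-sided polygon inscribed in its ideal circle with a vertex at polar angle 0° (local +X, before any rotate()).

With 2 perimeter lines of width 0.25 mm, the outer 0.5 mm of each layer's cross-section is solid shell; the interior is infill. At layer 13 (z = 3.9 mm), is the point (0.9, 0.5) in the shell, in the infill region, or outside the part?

At z = 3.9 mm: the cylinder: section is a regular 32-gon, circumradius r=4.5; (rotated 85° about Z; rotation is an isometry so areas/perimeters/island counts are preserved). Overall, the cross-section is a single solid region. Undo the 85° rotation: the query point maps to (0.577, -0.853) in the un-rotated model frame. The nearest boundary edge runs (2.50, -3.74)→(3.18, -3.18); distance from the point to it = 3.45 mm. The point is inside the cross-section and 3.45 mm from the nearest boundary — more than the 0.5 mm shell width (2 × 0.25), so it's in the infill interior.

infill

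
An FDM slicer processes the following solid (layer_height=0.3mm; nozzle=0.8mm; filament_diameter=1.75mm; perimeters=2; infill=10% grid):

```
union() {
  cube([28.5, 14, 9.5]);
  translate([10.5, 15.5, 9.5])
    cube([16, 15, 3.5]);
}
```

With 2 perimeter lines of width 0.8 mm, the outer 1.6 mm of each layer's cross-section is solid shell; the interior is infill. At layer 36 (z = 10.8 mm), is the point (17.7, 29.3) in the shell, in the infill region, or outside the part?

At z = 10.8 mm: the cube is not intersected at this z (z outside [0, 9.5]); the cube at (10.5, 15.5) (footprint 16×15) is included at this height; Merging all regions: only the 16×15 cube at (10.5, 15.5) is present, so the union is just that shape — 1 connected region. Overall, the cross-section is a single solid region. The nearest boundary edge runs (26.50, 30.50)→(10.50, 30.50); distance from the point to it = 1.20 mm. The point is inside the cross-section, 1.20 mm from the nearest boundary — within the 1.6 mm shell band (2 × 0.8).

shell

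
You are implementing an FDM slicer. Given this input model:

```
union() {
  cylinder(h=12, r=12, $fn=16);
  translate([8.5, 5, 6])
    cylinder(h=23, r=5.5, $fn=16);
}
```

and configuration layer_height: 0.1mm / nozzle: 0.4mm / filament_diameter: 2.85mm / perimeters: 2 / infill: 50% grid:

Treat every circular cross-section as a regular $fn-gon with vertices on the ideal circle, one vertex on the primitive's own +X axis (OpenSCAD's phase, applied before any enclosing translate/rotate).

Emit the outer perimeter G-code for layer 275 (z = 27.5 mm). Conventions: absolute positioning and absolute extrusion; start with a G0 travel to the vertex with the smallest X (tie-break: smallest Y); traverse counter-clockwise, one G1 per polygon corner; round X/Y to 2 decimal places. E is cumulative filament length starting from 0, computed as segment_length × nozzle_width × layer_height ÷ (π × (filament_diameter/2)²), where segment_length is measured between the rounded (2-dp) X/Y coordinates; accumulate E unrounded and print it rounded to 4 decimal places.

At z = 27.5 mm: the cylinder does not reach this height (z outside [0, 12]); the r=5.5 cylinder at (8.5, 5) gives a regular 16-gon of circumradius 5.5 (constant along its height); Combining (union): only the r=5.5 cylinder at (8.5, 5) is present, so the union is just that shape — 1 connected region. The outline is a single polygon with 16 vertices. Extrusion per mm of travel: 0.4 × 0.1 / (π × 1.425²) = 0.006270. Accumulating E over each segment gives final E = 0.2152.

G0 X3.00 Y5.00 Z27.50
G1 X3.42 Y2.90 E0.0134
G1 X4.61 Y1.11 E0.0269
G1 X6.40 Y-0.08 E0.0404
G1 X8.50 Y-0.50 E0.0538
G1 X10.60 Y-0.08 E0.0672
G1 X12.39 Y1.11 E0.0807
G1 X13.58 Y2.90 E0.0942
G1 X14.00 Y5.00 E0.1076
G1 X13.58 Y7.10 E0.1211
G1 X12.39 Y8.89 E0.1345
G1 X10.60 Y10.08 E0.1480
G1 X8.50 Y10.50 E0.1614
G1 X6.40 Y10.08 E0.1749
G1 X4.61 Y8.89 E0.1883
G1 X3.42 Y7.10 E0.2018
G1 X3.00 Y5.00 E0.2152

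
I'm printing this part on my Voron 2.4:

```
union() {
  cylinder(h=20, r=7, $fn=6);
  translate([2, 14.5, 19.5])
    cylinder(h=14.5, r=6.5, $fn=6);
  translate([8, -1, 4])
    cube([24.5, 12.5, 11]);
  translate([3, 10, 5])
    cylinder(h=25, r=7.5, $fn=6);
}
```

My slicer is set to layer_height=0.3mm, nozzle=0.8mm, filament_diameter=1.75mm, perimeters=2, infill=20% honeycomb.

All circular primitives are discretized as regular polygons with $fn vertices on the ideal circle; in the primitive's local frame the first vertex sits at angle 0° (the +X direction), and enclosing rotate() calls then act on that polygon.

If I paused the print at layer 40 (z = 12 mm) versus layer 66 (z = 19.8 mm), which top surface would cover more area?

Layer 40 (z = 12): the r=7 cylinder contributes a regular 6-gon of circumradius 7 (area = (6/2)·7.000²·sin(360°/6) = 127.31 mm²); the cylinder at (2, 14.5) does not reach this height (z outside [19.5, 34]); the 24.5×12.5 cube at (8, -1) contributes its full rectangle (area 306.25 mm²); the cylinder at (3, 10): section is a regular 6-gon, circumradius r=7.5 (area = (6/2)·7.500²·sin(360°/6) = 146.14 mm²); Merging all regions: the regions partially overlap — summed areas 579.70 mm² minus the doubly-counted overlap 23.16 mm² gives 556.54 mm² — area = 556.54 mm². So its area = 556.54 mm². Layer 66 (z = 19.8): the r=7 cylinder contributes a regular 6-gon of circumradius 7 (area = (6/2)·7.000²·sin(360°/6) = 127.31 mm²); the cylinder at (2, 14.5): section is a regular 6-gon, circumradius r=6.5 (area = (6/2)·6.500²·sin(360°/6) = 109.77 mm²); the cube at (8, -1) does not reach this height (z outside [4, 15]); the r=7.5 cylinder at (3, 10) contributes a regular 6-gon of circumradius 7.5 (area = (6/2)·7.500²·sin(360°/6) = 146.14 mm²); Taking the union: the regions partially overlap — summed areas 383.22 mm² minus the doubly-counted overlap 83.71 mm² gives 299.50 mm² — area = 299.50 mm². So its area = 299.50 mm². Layer 40 is larger (556.54 vs 299.50 mm²).

layer 40 (z = 12 mm)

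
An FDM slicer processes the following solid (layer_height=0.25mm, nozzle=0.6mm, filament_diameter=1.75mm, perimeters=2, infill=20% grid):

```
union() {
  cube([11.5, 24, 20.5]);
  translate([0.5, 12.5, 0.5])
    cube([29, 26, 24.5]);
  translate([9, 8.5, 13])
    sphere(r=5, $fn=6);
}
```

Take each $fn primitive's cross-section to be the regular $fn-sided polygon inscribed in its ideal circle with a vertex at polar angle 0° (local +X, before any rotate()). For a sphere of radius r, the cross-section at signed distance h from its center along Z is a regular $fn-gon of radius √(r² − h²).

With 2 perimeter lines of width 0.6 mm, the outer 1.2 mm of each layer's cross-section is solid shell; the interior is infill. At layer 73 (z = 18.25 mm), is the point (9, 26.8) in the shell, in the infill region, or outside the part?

infill

At z = 18.25 mm: the cube is present — its section is the full 11.5×24 rectangle; the cube at (0.5, 12.5) is present — its section is the full 29×26 rectangle; the sphere at (9, 8.5) does not reach this height (|z−center|=5.250 > r=5); Taking the union: the regions partially overlap (shared area 126.50 mm²), so overlapping operands fuse into one piece — 1 connected region. Overall, the cross-section is a single solid region. The nearest boundary edge runs (0.50, 24.00)→(0.50, 38.50); distance from the point to it = 8.50 mm. The point is inside the cross-section and 8.50 mm from the nearest boundary — more than the 1.2 mm shell width (2 × 0.6), so it's in the infill interior.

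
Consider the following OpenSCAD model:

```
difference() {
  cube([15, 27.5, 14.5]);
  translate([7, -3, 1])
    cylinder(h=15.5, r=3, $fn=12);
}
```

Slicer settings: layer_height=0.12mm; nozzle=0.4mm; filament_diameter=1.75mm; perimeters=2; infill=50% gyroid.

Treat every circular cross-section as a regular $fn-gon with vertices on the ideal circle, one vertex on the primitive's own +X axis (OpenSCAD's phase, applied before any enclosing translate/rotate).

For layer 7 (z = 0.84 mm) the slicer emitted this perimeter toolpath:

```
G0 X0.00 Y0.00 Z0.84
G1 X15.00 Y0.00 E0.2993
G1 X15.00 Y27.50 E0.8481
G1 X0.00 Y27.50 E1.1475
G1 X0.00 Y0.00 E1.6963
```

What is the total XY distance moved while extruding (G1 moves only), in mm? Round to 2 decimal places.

85.00 mm

Sum the Euclidean lengths of each G1 segment: total = 85.00 mm.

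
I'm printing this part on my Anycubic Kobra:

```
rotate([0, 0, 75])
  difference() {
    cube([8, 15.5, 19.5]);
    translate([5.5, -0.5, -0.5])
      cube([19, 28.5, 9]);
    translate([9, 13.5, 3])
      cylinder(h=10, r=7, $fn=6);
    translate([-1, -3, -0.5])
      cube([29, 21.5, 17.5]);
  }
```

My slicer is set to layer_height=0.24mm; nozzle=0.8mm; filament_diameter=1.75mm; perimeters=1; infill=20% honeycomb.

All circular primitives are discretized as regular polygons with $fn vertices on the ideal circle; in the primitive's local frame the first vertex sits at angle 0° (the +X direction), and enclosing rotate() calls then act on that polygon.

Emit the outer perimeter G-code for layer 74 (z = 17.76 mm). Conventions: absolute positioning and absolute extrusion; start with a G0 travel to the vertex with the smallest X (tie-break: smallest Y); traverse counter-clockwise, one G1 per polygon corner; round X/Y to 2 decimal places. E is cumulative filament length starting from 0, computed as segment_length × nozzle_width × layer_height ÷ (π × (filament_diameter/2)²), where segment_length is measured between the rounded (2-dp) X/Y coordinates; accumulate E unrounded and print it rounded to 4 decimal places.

G0 X-14.97 Y4.01 Z17.76
G1 X0.00 Y0.00 E1.2371
G1 X2.07 Y7.73 E1.8759
G1 X-12.90 Y11.74 E3.1130
G1 X-14.97 Y4.01 E3.7518

At z = 17.76 mm: the cube is present — its section is the full 8×15.5 rectangle; the cube at (5.5, -0.5) does not reach this height (z outside [-0.5, 8.5]); the cylinder at (9, 13.5) is not intersected at this z (z outside [3, 13]); the cube at (-1, -3) is absent (z outside [-0.5, 17]); Taking the first minus the rest: none of the subtracted shapes is present at this height, so the 8×15.5 cube is unchanged — 1 connected region; (whole slice rotated 75° about Z — lengths, areas and connectivity unchanged). The outline is a single polygon with 4 vertices. Extrusion per mm of travel: 0.8 × 0.24 / (π × 0.875²) = 0.079824. Accumulating E over each segment gives final E = 3.7518.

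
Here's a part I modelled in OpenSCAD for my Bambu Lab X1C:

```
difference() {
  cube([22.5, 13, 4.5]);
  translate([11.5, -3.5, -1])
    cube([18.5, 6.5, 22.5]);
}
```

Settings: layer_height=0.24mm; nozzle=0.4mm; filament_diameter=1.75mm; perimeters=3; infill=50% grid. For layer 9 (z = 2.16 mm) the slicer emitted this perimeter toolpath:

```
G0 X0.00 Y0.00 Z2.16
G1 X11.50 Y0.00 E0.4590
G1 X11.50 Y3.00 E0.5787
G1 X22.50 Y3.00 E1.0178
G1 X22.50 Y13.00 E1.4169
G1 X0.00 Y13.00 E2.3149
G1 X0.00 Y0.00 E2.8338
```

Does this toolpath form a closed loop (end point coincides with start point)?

Start point (G0): (0.00, 0.00). End point (last G1): the path returns to the start — closed.

yes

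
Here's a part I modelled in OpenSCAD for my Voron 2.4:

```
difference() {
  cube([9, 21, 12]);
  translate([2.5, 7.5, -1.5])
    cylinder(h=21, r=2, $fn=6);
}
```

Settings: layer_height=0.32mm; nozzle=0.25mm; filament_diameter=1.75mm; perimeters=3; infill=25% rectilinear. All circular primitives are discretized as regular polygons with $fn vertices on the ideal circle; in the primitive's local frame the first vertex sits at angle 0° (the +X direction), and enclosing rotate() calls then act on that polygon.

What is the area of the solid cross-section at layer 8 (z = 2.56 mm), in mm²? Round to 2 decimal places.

178.61 mm²

At z = 2.56 mm: the 9×21 cube contributes its full rectangle (area 189.00 mm²); the r=2 cylinder at (2.5, 7.5) gives a regular 6-gon of circumradius 2 (constant along its height) (area = (6/2)·2.000²·sin(360°/6) = 10.39 mm²); After the difference (first − rest): starting from the 9×21 cube (189.00 mm²), the r=2 cylinder at (2.5, 7.5) lies wholly inside it (removes its full 10.39 mm² and its 12.00 mm outline becomes a hole wall) — area = 178.61 mm². Overall, the cross-section is one region with 1 hole. Net area = 178.61 mm².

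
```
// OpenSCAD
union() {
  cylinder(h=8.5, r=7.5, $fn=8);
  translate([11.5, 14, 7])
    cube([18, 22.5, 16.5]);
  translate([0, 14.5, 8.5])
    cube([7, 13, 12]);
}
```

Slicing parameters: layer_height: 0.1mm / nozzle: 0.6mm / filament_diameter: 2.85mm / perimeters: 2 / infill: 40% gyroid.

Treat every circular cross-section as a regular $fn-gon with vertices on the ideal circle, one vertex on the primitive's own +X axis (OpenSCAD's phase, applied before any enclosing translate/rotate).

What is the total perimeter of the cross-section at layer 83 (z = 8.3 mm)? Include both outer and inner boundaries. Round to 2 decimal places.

126.92 mm

At z = 8.3 mm: the r=7.5 cylinder contributes a regular 8-gon of circumradius 7.5 (perimeter = 2·8·7.500·sin(180°/8) = 45.92 mm); the 18×22.5 cube at (11.5, 14) contributes its full rectangle (perimeter 81.00 mm); the cube at (0, 14.5) is absent (z outside [8.5, 20.5]); Taking the union: the 2 present regions are separate (no shared area or edge), so areas and boundary lengths simply add and each stays a separate island — boundary = 126.92 mm. Overall, the cross-section has 2 separate islands. Total boundary length (outer) = 126.92 mm.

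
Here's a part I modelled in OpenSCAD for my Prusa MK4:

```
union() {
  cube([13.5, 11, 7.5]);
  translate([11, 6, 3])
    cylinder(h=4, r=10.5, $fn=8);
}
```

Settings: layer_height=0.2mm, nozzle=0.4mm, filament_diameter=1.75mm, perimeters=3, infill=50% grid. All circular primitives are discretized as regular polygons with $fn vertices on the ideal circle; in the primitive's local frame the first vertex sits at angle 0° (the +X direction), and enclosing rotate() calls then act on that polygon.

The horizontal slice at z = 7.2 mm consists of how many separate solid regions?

1

At z = 7.2 mm: the 13.5×11 cube contributes its full rectangle; the cylinder at (11, 6) does not reach this height (z outside [3, 7]); Taking the union: only the 13.5×11 cube is present, so the union is just that shape — 1 connected region. The result has 1 disconnected region.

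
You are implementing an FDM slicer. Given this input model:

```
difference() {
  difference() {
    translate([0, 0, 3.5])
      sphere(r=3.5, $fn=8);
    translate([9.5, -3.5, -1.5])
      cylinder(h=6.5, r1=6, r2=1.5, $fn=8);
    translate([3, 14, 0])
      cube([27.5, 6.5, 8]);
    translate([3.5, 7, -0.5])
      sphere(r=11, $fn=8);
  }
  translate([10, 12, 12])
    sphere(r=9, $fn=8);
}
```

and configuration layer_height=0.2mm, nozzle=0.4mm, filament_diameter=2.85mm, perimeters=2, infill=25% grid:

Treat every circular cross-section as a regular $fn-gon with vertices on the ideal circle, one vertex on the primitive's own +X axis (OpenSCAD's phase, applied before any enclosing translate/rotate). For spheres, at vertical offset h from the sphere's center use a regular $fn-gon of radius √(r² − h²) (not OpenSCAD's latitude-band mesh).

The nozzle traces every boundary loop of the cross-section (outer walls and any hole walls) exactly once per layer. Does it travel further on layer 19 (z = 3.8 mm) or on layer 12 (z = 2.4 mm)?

layer 19 (z = 3.8 mm)

Layer 19 (z = 3.8): the r=3.5 sphere slices to a regular 8-gon of circumradius 3.487 (√(r²−h²) with h=0.3 from center) (perimeter = 2·8·3.487·sin(180°/8) = 21.35 mm); the cone at (9.5, -3.5) contributes a regular 8-gon of circumradius 2.331 (interpolated between r1=6 and r2=1.5 at t=0.815) (perimeter = 2·8·2.331·sin(180°/8) = 14.27 mm); the cube at (3, 14) is present — its section is the full 27.5×6.5 rectangle (perimeter 68.00 mm); the r=11 sphere at (3.5, 7) contributes a regular 8-gon of circumradius √(11²−4.3²) = 10.125 (perimeter = 2·8·10.125·sin(180°/8) = 61.99 mm); Subtracting the remaining from the first: starting from the r=3.5 sphere, the cone at (9.5, -3.5) misses the remaining region (no effect); the 27.5×6.5 cube at (3, 14) misses the remaining region (no effect); the r=11 sphere at (3.5, 7) partially overlaps it — only the 27.12 mm² overlap (of its 289.94 mm²) is removed, clipping the outline — boundary = 13.42 mm; the r=9 sphere at (10, 12) slices to a regular 8-gon of circumradius 3.709 (√(r²−h²) with h=8.2 from center) (perimeter = 2·8·3.709·sin(180°/8) = 22.71 mm); Taking the first minus the rest: starting from that combined region, the r=9 sphere at (10, 12) misses the remaining region (no effect) — boundary = 13.42 mm. So its perimeter = 13.42 mm. Layer 12 (z = 2.4): the r=3.5 sphere slices to a regular 8-gon of circumradius 3.323 (√(r²−h²) with h=1.1 from center) (perimeter = 2·8·3.323·sin(180°/8) = 20.34 mm); the cone at (9.5, -3.5) contributes a regular 8-gon of circumradius 3.300 (interpolated between r1=6 and r2=1.5 at t=0.600) (perimeter = 2·8·3.300·sin(180°/8) = 20.21 mm); the cube at (3, 14) (footprint 27.5×6.5) is included at this height (perimeter 68.00 mm); the sphere at (3.5, 7): section is a regular 8-gon, circumradius = √(r²−h²) = √(11²−2.9²) = 10.611 (perimeter = 2·8·10.611·sin(180°/8) = 64.97 mm); After the difference (first − rest): starting from the r=3.5 sphere, the cone at (9.5, -3.5) misses the remaining region (no effect); the 27.5×6.5 cube at (3, 14) misses the remaining region (no effect); the r=11 sphere at (3.5, 7) partially overlaps it — only the 27.35 mm² overlap (of its 318.45 mm²) is removed, clipping the outline — boundary = 10.27 mm; the sphere at (10, 12) is absent (|z−center|=9.600 > r=9); Subtracting the remaining from the first: none of the subtracted shapes is present at this height, so that combined region is unchanged — boundary = 10.27 mm. So its perimeter = 10.27 mm. Layer 19 is larger (13.42 vs 10.27 mm).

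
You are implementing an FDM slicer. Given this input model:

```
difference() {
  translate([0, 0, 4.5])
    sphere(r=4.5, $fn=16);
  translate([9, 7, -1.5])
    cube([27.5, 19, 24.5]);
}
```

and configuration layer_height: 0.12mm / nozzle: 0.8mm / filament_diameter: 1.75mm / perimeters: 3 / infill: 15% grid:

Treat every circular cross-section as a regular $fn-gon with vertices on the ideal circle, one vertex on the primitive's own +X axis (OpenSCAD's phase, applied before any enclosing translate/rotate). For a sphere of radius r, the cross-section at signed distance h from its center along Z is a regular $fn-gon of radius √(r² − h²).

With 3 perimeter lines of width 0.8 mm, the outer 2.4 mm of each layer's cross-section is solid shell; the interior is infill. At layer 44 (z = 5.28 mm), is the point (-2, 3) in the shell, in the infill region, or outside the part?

At z = 5.28 mm: the r=4.5 sphere contributes a regular 16-gon of circumradius √(4.5²−0.78²) = 4.432; the cube at (9, 7) is present — its section is the full 27.5×19 rectangle; Taking the first minus the rest: starting from the r=4.5 sphere, the 27.5×19 cube at (9, 7) misses the remaining region (no effect) — 1 connected region. Overall, the cross-section is a single solid region. The nearest boundary edge runs (-3.13, 3.13)→(-1.70, 4.09); distance from the point to it = 0.74 mm. The point is inside the cross-section, 0.74 mm from the nearest boundary — within the 2.4 mm shell band (3 × 0.8).

shell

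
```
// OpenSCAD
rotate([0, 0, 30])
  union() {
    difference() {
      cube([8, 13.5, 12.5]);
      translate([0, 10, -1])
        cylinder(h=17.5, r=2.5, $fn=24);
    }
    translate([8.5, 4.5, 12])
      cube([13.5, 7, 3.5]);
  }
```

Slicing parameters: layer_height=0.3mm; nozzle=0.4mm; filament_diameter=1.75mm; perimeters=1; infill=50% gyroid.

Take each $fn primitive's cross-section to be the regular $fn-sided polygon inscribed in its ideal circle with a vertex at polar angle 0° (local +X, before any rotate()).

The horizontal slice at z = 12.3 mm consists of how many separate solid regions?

2

At z = 12.3 mm: the cube (footprint 8×13.5) is included at this height; the r=2.5 cylinder at (0, 10) contributes a regular 24-gon of circumradius 2.5; Taking the first minus the rest: starting from the 8×13.5 cube, the r=2.5 cylinder at (0, 10) partially overlaps it — only the 9.71 mm² overlap (of its 19.41 mm²) is removed, clipping the outline — 1 connected region; the cube at (8.5, 4.5) (footprint 13.5×7) is included at this height; Merging all regions: the 2 present regions are separate (no shared area or edge), so areas and boundary lengths simply add and each stays a separate island — 2 connected regions; (rotated 30° about Z; rotation is an isometry so areas/perimeters/island counts are preserved). The result has 2 disconnected regions.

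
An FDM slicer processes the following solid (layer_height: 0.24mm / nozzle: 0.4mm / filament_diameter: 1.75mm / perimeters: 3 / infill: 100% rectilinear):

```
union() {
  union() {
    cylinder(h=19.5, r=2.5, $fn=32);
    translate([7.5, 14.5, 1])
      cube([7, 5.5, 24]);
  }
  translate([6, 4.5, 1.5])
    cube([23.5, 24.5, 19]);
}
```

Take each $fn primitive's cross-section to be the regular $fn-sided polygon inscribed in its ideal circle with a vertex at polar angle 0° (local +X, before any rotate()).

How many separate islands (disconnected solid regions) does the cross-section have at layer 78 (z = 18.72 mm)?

2

At z = 18.72 mm: the r=2.5 cylinder contributes a regular 32-gon of circumradius 2.5; the 7×5.5 cube at (7.5, 14.5) contributes its full rectangle; Taking the union: the 2 present regions are separate (no shared area or edge), so areas and boundary lengths simply add and each stays a separate island — 2 connected regions; the 23.5×24.5 cube at (6, 4.5) contributes its full rectangle; Combining (union): the regions partially overlap (shared area 38.50 mm²), so overlapping operands fuse into one piece — 2 connected regions. Overall, the cross-section has 2 separate islands. Island count = 2.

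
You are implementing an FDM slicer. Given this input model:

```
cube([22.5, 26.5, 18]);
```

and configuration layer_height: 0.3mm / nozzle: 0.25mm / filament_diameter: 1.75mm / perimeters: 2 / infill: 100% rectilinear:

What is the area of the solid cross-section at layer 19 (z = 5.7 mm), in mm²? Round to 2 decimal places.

596.25 mm²

At z = 5.7 mm: the 22.5×26.5 cube contributes its full rectangle (area 596.25 mm²). Overall, the cross-section is a single solid region. Net area = 596.25 mm².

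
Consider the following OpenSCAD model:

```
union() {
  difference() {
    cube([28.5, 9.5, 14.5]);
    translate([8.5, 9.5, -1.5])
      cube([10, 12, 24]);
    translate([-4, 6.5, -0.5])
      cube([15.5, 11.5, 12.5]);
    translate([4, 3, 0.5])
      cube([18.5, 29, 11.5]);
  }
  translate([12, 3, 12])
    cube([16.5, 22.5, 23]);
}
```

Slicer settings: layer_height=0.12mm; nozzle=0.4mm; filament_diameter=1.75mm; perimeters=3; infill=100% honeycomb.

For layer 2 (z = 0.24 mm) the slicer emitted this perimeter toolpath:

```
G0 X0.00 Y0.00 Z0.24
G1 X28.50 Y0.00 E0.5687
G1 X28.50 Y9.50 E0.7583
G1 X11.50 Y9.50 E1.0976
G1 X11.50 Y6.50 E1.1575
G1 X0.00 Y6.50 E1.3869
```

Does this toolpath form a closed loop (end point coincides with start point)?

Start point (G0): (0.00, 0.00). End point (last G1): the path does not return to the start — open.

no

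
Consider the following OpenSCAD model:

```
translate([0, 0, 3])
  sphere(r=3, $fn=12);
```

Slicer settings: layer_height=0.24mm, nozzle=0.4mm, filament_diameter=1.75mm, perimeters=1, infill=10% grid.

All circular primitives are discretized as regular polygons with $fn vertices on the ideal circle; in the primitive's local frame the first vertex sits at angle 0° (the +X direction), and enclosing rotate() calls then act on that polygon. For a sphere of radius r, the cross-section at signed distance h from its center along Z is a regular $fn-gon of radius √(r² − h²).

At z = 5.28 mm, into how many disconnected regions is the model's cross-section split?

At z = 5.28 mm: the r=3 sphere contributes a regular 12-gon of circumradius √(3²−2.28²) = 1.950. The result has 1 disconnected region.

1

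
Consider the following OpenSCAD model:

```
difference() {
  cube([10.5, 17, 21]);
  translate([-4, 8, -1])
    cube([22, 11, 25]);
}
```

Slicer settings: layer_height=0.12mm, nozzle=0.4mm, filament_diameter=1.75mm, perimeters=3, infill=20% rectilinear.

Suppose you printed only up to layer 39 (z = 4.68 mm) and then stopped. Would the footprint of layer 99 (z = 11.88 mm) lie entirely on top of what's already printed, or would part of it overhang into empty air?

Compare the two slices. At z = 4.68: the 10.5×17 cube contributes its full rectangle (area 178.50 mm²); the cube at (-4, 8) (footprint 22×11) is included at this height (area 242.00 mm²); After the difference (first − rest): starting from the 10.5×17 cube (178.50 mm²), the 22×11 cube at (-4, 8) partially overlaps it — only the 94.50 mm² overlap (of its 242.00 mm²) is removed, clipping the outline — area = 84.00 mm². At z = 11.88: the cube is present — its section is the full 10.5×17 rectangle (area 178.50 mm²); the cube at (-4, 8) (footprint 22×11) is included at this height (area 242.00 mm²); After the difference (first − rest): starting from the 10.5×17 cube (178.50 mm²), the 22×11 cube at (-4, 8) partially overlaps it — only the 94.50 mm² overlap (of its 242.00 mm²) is removed, clipping the outline — area = 84.00 mm². Checking containment: the cross-section at z = 11.88 is a subset of the cross-section at z = 4.68.

entirely on top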